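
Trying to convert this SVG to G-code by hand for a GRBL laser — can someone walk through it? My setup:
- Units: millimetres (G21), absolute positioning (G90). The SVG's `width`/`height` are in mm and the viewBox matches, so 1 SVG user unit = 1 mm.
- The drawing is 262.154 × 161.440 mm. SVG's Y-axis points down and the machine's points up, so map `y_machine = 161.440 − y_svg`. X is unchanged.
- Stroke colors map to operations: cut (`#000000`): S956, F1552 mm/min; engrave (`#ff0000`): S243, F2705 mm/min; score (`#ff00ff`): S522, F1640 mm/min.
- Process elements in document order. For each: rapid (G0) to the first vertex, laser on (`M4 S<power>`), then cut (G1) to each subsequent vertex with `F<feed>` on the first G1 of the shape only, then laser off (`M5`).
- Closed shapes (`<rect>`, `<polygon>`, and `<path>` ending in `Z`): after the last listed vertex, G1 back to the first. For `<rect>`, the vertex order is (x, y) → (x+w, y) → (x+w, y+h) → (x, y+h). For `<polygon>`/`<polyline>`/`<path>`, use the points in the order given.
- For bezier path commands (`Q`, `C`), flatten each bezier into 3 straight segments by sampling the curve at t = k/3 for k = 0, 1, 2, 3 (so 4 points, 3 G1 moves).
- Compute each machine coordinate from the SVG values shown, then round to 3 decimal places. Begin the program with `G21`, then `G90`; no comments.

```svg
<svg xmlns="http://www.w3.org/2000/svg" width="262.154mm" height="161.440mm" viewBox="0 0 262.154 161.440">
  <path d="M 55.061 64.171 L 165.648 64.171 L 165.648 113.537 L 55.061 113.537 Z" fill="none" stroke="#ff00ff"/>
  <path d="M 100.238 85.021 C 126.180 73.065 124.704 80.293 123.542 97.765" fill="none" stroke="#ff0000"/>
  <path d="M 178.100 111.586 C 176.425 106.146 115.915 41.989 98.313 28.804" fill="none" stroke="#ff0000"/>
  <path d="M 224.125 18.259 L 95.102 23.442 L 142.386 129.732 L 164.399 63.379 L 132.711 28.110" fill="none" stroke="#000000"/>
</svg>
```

G21
G90
G0 X55.061 Y97.269
M4 S522
G1 X165.648 Y97.269 F1640
G1 X165.648 Y47.903
G1 X55.061 Y47.903
G1 X55.061 Y97.269
M5
G0 X100.238 Y76.419
M4 S243
G1 X118.068 Y82.311 F2705
G1 X123.782 Y77.401
G1 X123.542 Y63.675
M5
G0 X178.100 Y49.854
M4 S243
G1 X160.582 Y70.804 F2705
G1 X126.449 Y106.523
G1 X98.313 Y132.636
M5
G0 X224.125 Y143.181
M4 S956
G1 X95.102 Y137.998 F1552
G1 X142.386 Y31.708
G1 X164.399 Y98.061
G1 X132.711 Y133.330
M5

1 u = 1 mm; y_m = 161.440 − y.

[1] `<path>` rectangle, #ff00ff→score S522 F1640: (55.061,97.269) → (165.648,97.269) → (165.648,47.903) → (55.061,47.903) → (55.061,97.269) (closed)

[2] `<path>` cubic bezier, #ff0000→engrave S243 F2705: (100.238,76.419) → (118.068,82.311) → (123.782,77.401) → (123.542,63.675)

[3] `<path>` cubic bezier, #ff0000→engrave S243 F2705: (178.100,49.854) → (160.582,70.804) → (126.449,106.523) → (98.313,132.636)

[4] `<path>` open polyline, #000000→cut S956 F1552: (224.125,143.181) → (95.102,137.998) → (142.386,31.708) → (164.399,98.061) → (132.711,133.330)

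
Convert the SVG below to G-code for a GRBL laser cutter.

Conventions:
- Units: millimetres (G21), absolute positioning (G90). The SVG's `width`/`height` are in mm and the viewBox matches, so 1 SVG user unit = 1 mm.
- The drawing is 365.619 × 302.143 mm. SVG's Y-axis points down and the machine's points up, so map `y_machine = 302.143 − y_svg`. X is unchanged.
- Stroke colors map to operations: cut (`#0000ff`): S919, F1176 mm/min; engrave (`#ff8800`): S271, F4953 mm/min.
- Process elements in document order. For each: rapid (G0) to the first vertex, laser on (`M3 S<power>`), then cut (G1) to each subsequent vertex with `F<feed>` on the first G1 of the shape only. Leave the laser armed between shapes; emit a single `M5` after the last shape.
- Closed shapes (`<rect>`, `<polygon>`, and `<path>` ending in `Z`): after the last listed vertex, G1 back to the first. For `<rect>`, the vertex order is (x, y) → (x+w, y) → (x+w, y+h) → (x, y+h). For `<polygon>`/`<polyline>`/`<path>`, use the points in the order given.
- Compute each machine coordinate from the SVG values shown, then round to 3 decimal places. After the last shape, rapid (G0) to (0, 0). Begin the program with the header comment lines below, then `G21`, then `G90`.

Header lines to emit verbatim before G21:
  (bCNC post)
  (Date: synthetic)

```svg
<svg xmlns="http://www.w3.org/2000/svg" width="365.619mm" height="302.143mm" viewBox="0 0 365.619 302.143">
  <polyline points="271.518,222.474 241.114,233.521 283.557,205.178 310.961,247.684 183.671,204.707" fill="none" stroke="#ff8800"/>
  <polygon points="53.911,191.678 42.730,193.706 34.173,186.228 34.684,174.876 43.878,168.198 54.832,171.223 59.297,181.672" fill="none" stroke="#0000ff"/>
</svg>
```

1 u = 1 mm; y_m = 302.143 − y.

[1] `<polyline>` open polyline, #ff8800→engrave S271 F4953: (271.518,79.669) → (241.114,68.622) → (283.557,96.965) → (310.961,54.459) → (183.671,97.436)

[2] `<polygon>` regular polygon, #0000ff→cut S919 F1176: (53.911,110.465) → (42.730,108.437) → (34.173,115.915) → (34.684,127.267) → (43.878,133.945) → (54.832,130.920) → (59.297,120.471) → (53.911,110.465) (closed)

(bCNC post)
(Date: synthetic)
G21
G90
G0 X271.518 Y79.669
M3 S271
G1 X241.114 Y68.622 F4953
G1 X283.557 Y96.965
G1 X310.961 Y54.459
G1 X183.671 Y97.436
G0 X53.911 Y110.465
M3 S919
G1 X42.730 Y108.437 F1176
G1 X34.173 Y115.915
G1 X34.684 Y127.267
G1 X43.878 Y133.945
G1 X54.832 Y130.920
G1 X59.297 Y120.471
G1 X53.911 Y110.465
M5
G0 X0.000 Y0.000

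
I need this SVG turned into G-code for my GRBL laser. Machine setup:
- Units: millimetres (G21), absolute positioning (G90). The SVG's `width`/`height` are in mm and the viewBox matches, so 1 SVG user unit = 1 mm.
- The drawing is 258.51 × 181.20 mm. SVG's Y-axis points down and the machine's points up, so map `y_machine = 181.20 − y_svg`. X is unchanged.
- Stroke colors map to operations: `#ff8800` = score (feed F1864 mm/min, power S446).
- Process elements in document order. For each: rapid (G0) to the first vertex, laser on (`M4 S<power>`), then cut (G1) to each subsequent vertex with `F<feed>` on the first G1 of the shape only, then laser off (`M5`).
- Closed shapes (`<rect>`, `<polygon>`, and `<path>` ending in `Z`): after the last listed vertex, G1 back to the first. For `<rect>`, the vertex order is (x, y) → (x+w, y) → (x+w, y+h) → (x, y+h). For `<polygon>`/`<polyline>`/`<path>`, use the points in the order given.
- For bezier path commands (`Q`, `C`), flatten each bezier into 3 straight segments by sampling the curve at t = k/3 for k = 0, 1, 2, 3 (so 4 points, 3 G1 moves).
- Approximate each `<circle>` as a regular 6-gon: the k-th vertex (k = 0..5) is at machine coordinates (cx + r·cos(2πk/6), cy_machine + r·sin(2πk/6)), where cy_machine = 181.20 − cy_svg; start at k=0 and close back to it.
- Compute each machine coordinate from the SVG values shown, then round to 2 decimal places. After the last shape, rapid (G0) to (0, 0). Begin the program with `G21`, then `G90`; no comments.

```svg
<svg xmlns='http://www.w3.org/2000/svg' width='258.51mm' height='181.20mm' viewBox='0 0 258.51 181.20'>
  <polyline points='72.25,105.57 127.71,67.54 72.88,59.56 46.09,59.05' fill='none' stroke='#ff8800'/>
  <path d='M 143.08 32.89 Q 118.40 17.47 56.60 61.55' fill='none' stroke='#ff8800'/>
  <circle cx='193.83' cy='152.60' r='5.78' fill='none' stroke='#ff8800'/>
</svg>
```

G21
G90
G0 X72.25 Y75.63
M4 S446
G1 X127.71 Y113.66 F1864
G1 X72.88 Y121.64
G1 X46.09 Y122.15
M5
G0 X143.08 Y148.31
M4 S446
G1 X122.50 Y151.98 F1864
G1 X93.68 Y142.43
G1 X56.60 Y119.65
M5
G0 X199.61 Y28.60
M4 S446
G1 X196.72 Y33.61 F1864
G1 X190.94 Y33.61
G1 X188.05 Y28.60
G1 X190.94 Y23.59
G1 X196.72 Y23.59
G1 X199.61 Y28.60
M5
G0 X0.00 Y0.00

Since the viewBox matches the mm dimensions, user units are millimetres directly. The only transform is the Y-flip y_m = 181.20 − y_svg.

Shape 1 is a open polyline drawn with `<polyline>`. Its stroke #ff8800 means score at S446, F1864. After flipping Y the toolpath is (72.25,75.63) → (127.71,113.66) → (72.88,121.64) → (46.09,122.15).

Shape 2 is a quadratic bezier drawn with `<path>`. Its stroke #ff8800 means score at S446, F1864. After flipping Y the toolpath is (143.08,148.31) → (122.50,151.98) → (93.68,142.43) → (56.60,119.65).

Shape 3 is a circle drawn with `<circle>`. Its stroke #ff8800 means score at S446, F1864. After flipping Y the toolpath is (199.61,28.60) → (196.72,33.61) → (190.94,33.61) → (188.05,28.60) → (190.94,23.59) → (196.72,23.59) → (199.61,28.60), returning to the start.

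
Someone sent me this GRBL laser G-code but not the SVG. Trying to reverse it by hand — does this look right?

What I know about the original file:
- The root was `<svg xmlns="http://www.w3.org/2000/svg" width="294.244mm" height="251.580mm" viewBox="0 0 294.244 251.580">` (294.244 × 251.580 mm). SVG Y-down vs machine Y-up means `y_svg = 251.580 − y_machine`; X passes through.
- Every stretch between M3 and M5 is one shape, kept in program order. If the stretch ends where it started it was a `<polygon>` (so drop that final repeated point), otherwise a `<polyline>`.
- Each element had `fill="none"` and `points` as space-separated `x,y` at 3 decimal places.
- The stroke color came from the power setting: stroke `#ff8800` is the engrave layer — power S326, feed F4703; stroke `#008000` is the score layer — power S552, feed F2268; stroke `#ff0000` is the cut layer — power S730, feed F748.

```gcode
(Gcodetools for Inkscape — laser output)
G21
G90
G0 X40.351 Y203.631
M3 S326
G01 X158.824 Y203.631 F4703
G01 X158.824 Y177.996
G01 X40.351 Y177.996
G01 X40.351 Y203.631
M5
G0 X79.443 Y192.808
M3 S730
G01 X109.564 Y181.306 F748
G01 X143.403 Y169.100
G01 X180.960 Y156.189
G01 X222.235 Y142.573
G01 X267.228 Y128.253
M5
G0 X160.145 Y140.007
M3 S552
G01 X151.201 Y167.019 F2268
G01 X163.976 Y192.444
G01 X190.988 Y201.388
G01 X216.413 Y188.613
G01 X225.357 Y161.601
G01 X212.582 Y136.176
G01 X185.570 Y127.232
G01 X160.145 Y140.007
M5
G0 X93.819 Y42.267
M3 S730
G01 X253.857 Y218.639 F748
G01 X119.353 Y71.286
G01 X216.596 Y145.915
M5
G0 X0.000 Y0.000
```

<svg xmlns="http://www.w3.org/2000/svg" width="294.244mm" height="251.580mm" viewBox="0 0 294.244 251.580">
  <polygon points="40.351,47.949 158.824,47.949 158.824,73.584 40.351,73.584" fill="none" stroke="#ff8800"/>
  <polyline points="79.443,58.772 109.564,70.274 143.403,82.480 180.960,95.391 222.235,109.007 267.228,123.327" fill="none" stroke="#ff0000"/>
  <polygon points="160.145,111.573 151.201,84.561 163.976,59.136 190.988,50.192 216.413,62.967 225.357,89.979 212.582,115.404 185.570,124.348" fill="none" stroke="#008000"/>
  <polyline points="93.819,209.313 253.857,32.941 119.353,180.294 216.596,105.665" fill="none" stroke="#ff0000"/>
</svg>

y_svg = 251.580 − y_m.

[1] S326→`#ff8800` (engrave); closed run; points: 40.351,47.949 158.824,47.949 158.824,73.584 40.351,73.584

[2] S730→`#ff0000` (cut); open run; points: 79.443,58.772 109.564,70.274 143.403,82.480 180.960,95.391 222.235,109.007 267.228,123.327

[3] S552→`#008000` (score); closed run; points: 160.145,111.573 151.201,84.561 163.976,59.136 190.988,50.192 216.413,62.967 225.357,89.979 212.582,115.404 185.570,124.348

[4] S730→`#ff0000` (cut); open run; points: 93.819,209.313 253.857,32.941 119.353,180.294 216.596,105.665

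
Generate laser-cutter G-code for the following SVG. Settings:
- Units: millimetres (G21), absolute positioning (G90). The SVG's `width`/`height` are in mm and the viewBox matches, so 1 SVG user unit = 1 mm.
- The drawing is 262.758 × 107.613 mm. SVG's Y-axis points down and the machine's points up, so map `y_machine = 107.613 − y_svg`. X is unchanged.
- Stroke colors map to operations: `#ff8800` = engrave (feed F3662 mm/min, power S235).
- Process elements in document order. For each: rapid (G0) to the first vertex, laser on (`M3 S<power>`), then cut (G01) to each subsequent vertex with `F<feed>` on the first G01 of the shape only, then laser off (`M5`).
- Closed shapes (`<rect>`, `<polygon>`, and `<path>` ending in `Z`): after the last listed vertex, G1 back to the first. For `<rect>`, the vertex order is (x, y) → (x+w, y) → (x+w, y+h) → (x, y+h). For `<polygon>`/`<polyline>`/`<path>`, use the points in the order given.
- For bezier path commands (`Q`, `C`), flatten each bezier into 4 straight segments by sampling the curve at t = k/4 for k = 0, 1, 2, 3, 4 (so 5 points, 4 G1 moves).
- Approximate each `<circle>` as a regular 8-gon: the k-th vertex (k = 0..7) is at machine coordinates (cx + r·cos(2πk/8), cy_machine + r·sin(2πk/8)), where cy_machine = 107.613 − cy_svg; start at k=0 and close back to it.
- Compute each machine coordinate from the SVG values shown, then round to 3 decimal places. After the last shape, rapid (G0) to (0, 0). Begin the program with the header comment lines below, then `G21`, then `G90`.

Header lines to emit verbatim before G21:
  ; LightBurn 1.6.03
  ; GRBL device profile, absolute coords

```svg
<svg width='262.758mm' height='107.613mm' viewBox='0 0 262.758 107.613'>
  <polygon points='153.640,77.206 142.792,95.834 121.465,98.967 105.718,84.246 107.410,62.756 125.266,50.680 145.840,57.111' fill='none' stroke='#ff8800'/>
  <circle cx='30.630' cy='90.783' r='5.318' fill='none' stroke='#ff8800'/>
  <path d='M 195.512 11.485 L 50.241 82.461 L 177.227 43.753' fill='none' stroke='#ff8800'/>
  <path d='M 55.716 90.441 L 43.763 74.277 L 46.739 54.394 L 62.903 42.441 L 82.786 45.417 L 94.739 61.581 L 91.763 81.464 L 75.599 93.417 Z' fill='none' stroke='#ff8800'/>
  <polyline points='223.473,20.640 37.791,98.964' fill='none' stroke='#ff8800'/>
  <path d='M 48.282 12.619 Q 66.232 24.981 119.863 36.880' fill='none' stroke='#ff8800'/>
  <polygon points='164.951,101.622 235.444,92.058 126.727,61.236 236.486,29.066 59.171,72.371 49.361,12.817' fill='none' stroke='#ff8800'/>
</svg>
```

; LightBurn 1.6.03
; GRBL device profile, absolute coords
G21
G90
G0 X153.640 Y30.407
M3 S235
G01 X142.792 Y11.779 F3662
G01 X121.465 Y8.646
G01 X105.718 Y23.367
G01 X107.410 Y44.857
G01 X125.266 Y56.933
G01 X145.840 Y50.502
G01 X153.640 Y30.407
M5
G0 X35.948 Y16.830
M3 S235
G01 X34.390 Y20.590 F3662
G01 X30.630 Y22.148
G01 X26.870 Y20.590
G01 X25.312 Y16.830
G01 X26.870 Y13.070
G01 X30.630 Y11.512
G01 X34.390 Y13.070
G01 X35.948 Y16.830
M5
G0 X195.512 Y96.128
M3 S235
G01 X50.241 Y25.152 F3662
G01 X177.227 Y63.860
M5
G0 X55.716 Y17.172
M3 S235
G01 X43.763 Y33.336 F3662
G01 X46.739 Y53.219
G01 X62.903 Y65.172
G01 X82.786 Y62.196
G01 X94.739 Y46.032
G01 X91.763 Y26.149
G01 X75.599 Y14.196
G01 X55.716 Y17.172
M5
G0 X223.473 Y86.973
M3 S235
G01 X37.791 Y8.649 F3662
M5
G0 X48.282 Y94.994
M3 S235
G01 X59.487 Y88.842 F3662
G01 X75.152 Y82.748
G01 X95.278 Y76.711
G01 X119.863 Y70.733
M5
G0 X164.951 Y5.991
M3 S235
G01 X235.444 Y15.555 F3662
G01 X126.727 Y46.377
G01 X236.486 Y78.547
G01 X59.171 Y35.242
G01 X49.361 Y94.796
G01 X164.951 Y5.991
M5
G0 X0.000 Y0.000

Since the viewBox matches the mm dimensions, user units are millimetres directly. The only transform is the Y-flip y_m = 107.613 − y_svg.

Shape 1 is a regular polygon drawn with `<polygon>`. Its stroke #ff8800 means engrave at S235, F3662. After flipping Y the toolpath is (153.640,30.407) → (142.792,11.779) → (121.465,8.646) → (105.718,23.367) → (107.410,44.857) → (125.266,56.933) → (145.840,50.502) → (153.640,30.407), returning to the start.

Shape 2 is a circle drawn with `<circle>`. Its stroke #ff8800 means engrave at S235, F3662. After flipping Y the toolpath is (35.948,16.830) → (34.390,20.590) → (30.630,22.148) → (26.870,20.590) → (25.312,16.830) → (26.870,13.070) → (30.630,11.512) → (34.390,13.070) → (35.948,16.830), returning to the start.

Shape 3 is a open polyline drawn with `<path>`. Its stroke #ff8800 means engrave at S235, F3662. After flipping Y the toolpath is (195.512,96.128) → (50.241,25.152) → (177.227,63.860).

Shape 4 is a regular polygon drawn with `<path>`. Its stroke #ff8800 means engrave at S235, F3662. After flipping Y the toolpath is (55.716,17.172) → (43.763,33.336) → (46.739,53.219) → (62.903,65.172) → (82.786,62.196) → (94.739,46.032) → (91.763,26.149) → (75.599,14.196) → (55.716,17.172), returning to the start.

Shape 5 is a line segment drawn with `<polyline>`. Its stroke #ff8800 means engrave at S235, F3662. After flipping Y the toolpath is (223.473,86.973) → (37.791,8.649).

Shape 6 is a quadratic bezier drawn with `<path>`. Its stroke #ff8800 means engrave at S235, F3662. After flipping Y the toolpath is (48.282,94.994) → (59.487,88.842) → (75.152,82.748) → (95.278,76.711) → (119.863,70.733).

Shape 7 is a closed polygon drawn with `<polygon>`. Its stroke #ff8800 means engrave at S235, F3662. After flipping Y the toolpath is (164.951,5.991) → (235.444,15.555) → (126.727,46.377) → (236.486,78.547) → (59.171,35.242) → (49.361,94.796) → (164.951,5.991), returning to the start.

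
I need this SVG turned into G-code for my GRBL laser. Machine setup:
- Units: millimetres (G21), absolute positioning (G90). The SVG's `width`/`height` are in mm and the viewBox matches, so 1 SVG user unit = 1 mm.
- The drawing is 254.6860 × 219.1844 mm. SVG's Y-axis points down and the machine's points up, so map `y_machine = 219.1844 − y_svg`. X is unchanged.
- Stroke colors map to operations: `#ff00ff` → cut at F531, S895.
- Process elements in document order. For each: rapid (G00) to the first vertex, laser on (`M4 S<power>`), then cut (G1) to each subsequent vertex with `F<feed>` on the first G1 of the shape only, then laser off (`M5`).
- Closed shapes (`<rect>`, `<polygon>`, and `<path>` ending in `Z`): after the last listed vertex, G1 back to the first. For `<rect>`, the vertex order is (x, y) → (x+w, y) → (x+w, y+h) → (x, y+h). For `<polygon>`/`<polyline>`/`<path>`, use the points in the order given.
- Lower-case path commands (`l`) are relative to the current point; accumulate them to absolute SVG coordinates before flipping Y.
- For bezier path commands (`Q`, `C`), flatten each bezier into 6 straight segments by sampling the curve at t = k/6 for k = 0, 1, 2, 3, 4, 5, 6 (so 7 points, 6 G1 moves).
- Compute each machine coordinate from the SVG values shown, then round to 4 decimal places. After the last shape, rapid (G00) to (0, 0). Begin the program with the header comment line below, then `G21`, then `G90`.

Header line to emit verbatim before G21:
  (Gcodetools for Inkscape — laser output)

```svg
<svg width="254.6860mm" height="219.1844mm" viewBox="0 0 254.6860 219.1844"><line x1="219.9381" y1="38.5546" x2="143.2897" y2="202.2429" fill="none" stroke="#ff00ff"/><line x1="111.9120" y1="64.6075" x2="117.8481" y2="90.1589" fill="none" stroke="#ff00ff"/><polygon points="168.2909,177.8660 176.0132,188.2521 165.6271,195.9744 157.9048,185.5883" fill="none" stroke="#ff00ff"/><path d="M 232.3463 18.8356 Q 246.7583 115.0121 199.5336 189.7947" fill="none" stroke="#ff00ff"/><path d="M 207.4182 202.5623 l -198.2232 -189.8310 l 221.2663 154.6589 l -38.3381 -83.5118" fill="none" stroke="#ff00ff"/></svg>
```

1 u = 1 mm; y_m = 219.1844 − y.

[1] `<line>` line segment, #ff00ff→cut S895 F531: (219.9381,180.6298) → (143.2897,16.9415)

[2] `<line>` line segment, #ff00ff→cut S895 F531: (111.9120,154.5769) → (117.8481,129.0255)

[3] `<polygon>` regular polygon, #ff00ff→cut S895 F531: (168.2909,41.3184) → (176.0132,30.9323) → (165.6271,23.2100) → (157.9048,33.5961) → (168.2909,41.3184) (closed)

[4] `<path>` quadratic bezier, #ff00ff→cut S895 F531: (232.3463,200.3488) → (235.4382,168.8842) → (235.1058,138.6082) → (231.3491,109.5208) → (224.1682,81.6219) → (213.5630,54.9115) → (199.5336,29.3897)

[5] `<path>` open polyline, #ff00ff→cut S895 F531: (207.4182,16.6221) → (9.1950,206.4531) → (230.4613,51.7942) → (192.1232,135.3060)

(Gcodetools for Inkscape — laser output)
G21
G90
G00 X219.9381 Y180.6298
M4 S895
G1 X143.2897 Y16.9415 F531
M5
G00 X111.9120 Y154.5769
M4 S895
G1 X117.8481 Y129.0255 F531
M5
G00 X168.2909 Y41.3184
M4 S895
G1 X176.0132 Y30.9323 F531
G1 X165.6271 Y23.2100
G1 X157.9048 Y33.5961
G1 X168.2909 Y41.3184
M5
G00 X232.3463 Y200.3488
M4 S895
G1 X235.4382 Y168.8842 F531
G1 X235.1058 Y138.6082
G1 X231.3491 Y109.5208
G1 X224.1682 Y81.6219
G1 X213.5630 Y54.9115
G1 X199.5336 Y29.3897
M5
G00 X207.4182 Y16.6221
M4 S895
G1 X9.1950 Y206.4531 F531
G1 X230.4613 Y51.7942
G1 X192.1232 Y135.3060
M5
G00 X0.0000 Y0.0000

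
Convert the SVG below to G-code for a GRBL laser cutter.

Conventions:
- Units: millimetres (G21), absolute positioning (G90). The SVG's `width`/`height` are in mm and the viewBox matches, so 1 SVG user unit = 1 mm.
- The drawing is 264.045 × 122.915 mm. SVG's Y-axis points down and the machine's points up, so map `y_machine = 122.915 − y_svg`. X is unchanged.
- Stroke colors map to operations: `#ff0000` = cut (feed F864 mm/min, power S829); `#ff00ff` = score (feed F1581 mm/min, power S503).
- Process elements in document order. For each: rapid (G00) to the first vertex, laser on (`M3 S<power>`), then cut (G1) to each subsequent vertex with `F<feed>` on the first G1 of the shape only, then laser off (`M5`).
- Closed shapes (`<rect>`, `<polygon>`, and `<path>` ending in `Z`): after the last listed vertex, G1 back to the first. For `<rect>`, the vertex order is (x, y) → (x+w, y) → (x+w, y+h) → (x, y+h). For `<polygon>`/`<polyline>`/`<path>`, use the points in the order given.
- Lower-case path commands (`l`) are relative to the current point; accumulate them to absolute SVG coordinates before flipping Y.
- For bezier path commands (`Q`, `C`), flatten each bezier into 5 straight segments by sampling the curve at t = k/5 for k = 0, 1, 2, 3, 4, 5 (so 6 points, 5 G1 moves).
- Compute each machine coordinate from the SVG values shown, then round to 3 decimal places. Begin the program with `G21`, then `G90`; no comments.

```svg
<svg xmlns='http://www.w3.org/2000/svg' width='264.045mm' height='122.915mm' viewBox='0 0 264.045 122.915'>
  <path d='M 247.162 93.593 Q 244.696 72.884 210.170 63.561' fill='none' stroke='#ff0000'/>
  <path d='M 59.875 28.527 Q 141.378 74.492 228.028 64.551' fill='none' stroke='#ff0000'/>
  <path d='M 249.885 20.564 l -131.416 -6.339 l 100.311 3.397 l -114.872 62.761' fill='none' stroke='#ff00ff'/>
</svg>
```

G21
G90
G00 X247.162 Y29.322
M3 S829
G1 X244.893 Y37.150 F864
G1 X240.060 Y44.067
G1 X232.661 Y50.074
G1 X222.698 Y55.169
G1 X210.170 Y59.354
M5
G00 X59.875 Y94.388
M3 S829
G1 X92.682 Y78.238 F864
G1 X125.901 Y66.561
G1 X159.532 Y59.356
G1 X193.574 Y56.624
G1 X228.028 Y58.364
M5
G00 X249.885 Y102.351
M3 S503
G1 X118.469 Y108.690 F1581
G1 X218.780 Y105.293
G1 X103.908 Y42.532
M5

viewBox `0 0 264.045 122.915` with mm width/height → 1 unit = 1 mm. Flip: y_m = 122.915 − y_svg.

**Shape 1** — `<path>` quadratic bezier, stroke `#ff0000` → cut (S829, F864). Control points (SVG): P0=(247.162,93.593), P1=(244.696,72.884), P2=(210.170,63.561); sampled at t=k/5. Machine vertices: (247.162,29.322) → (244.893,37.150) → (240.060,44.067) → (232.661,50.074) → (222.698,55.169) → (210.170,59.354). Open path.

**Shape 2** — `<path>` quadratic bezier, stroke `#ff0000` → cut (S829, F864). Control points (SVG): P0=(59.875,28.527), P1=(141.378,74.492), P2=(228.028,64.551); sampled at t=k/5. Machine vertices: (59.875,94.388) → (92.682,78.238) → (125.901,66.561) → (159.532,59.356) → (193.574,56.624) → (228.028,58.364). Open path.

**Shape 3** — `<path>` open polyline, stroke `#ff00ff` → score (S503, F1581). Machine vertices: (249.885,102.351) → (118.469,108.690) → (218.780,105.293) → (103.908,42.532). Open path.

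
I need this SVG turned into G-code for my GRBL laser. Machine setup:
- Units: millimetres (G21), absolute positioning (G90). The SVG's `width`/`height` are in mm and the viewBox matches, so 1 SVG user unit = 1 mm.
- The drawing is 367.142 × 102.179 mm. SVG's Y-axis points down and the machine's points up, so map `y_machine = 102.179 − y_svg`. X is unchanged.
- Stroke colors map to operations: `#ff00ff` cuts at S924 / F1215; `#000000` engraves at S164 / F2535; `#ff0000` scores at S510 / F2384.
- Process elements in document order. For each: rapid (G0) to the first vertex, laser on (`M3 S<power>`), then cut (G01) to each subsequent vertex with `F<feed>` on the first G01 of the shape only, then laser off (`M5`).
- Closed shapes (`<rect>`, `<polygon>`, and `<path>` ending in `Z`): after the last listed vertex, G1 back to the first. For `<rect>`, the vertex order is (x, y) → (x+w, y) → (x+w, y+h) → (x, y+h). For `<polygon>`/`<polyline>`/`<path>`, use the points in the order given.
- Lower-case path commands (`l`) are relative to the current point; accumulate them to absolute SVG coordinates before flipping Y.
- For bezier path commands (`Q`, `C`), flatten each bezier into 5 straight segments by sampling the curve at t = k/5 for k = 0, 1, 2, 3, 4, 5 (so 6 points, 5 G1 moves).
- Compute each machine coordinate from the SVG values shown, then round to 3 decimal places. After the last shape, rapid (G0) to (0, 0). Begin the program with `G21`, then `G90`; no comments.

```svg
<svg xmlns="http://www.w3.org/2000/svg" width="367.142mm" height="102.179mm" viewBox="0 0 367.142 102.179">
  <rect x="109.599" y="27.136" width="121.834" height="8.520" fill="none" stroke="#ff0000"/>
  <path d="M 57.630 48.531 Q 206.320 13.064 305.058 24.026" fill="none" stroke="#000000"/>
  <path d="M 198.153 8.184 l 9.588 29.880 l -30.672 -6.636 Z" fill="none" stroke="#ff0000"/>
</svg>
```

viewBox `0 0 367.142 102.179` with mm width/height → 1 unit = 1 mm. Flip: y_m = 102.179 − y_svg.

**Shape 1** — `<rect>` rectangle, stroke `#ff0000` → score (S510, F2384). Machine vertices: (109.599,75.043) → (231.433,75.043) → (231.433,66.523) → (109.599,66.523) → (109.599,75.043). Closed: final G1 returns to the first vertex.

**Shape 2** — `<path>` quadratic bezier, stroke `#000000` → engrave (S164, F2535). Control points (SVG): P0=(57.630,48.531), P1=(206.320,13.064), P2=(305.058,24.026); sampled at t=k/5. Machine vertices: (57.630,53.648) → (115.108,65.978) → (168.590,74.593) → (218.075,79.494) → (263.565,80.681) → (305.058,78.153). Open path.

**Shape 3** — `<path>` regular polygon, stroke `#ff0000` → score (S510, F2384). Machine vertices: (198.153,93.995) → (207.741,64.115) → (177.069,70.751) → (198.153,93.995). Closed: final G1 returns to the first vertex.

G21
G90
G0 X109.599 Y75.043
M3 S510
G01 X231.433 Y75.043 F2384
G01 X231.433 Y66.523
G01 X109.599 Y66.523
G01 X109.599 Y75.043
M5
G0 X57.630 Y53.648
M3 S164
G01 X115.108 Y65.978 F2535
G01 X168.590 Y74.593
G01 X218.075 Y79.494
G01 X263.565 Y80.681
G01 X305.058 Y78.153
M5
G0 X198.153 Y93.995
M3 S510
G01 X207.741 Y64.115 F2384
G01 X177.069 Y70.751
G01 X198.153 Y93.995
M5
G0 X0.000 Y0.000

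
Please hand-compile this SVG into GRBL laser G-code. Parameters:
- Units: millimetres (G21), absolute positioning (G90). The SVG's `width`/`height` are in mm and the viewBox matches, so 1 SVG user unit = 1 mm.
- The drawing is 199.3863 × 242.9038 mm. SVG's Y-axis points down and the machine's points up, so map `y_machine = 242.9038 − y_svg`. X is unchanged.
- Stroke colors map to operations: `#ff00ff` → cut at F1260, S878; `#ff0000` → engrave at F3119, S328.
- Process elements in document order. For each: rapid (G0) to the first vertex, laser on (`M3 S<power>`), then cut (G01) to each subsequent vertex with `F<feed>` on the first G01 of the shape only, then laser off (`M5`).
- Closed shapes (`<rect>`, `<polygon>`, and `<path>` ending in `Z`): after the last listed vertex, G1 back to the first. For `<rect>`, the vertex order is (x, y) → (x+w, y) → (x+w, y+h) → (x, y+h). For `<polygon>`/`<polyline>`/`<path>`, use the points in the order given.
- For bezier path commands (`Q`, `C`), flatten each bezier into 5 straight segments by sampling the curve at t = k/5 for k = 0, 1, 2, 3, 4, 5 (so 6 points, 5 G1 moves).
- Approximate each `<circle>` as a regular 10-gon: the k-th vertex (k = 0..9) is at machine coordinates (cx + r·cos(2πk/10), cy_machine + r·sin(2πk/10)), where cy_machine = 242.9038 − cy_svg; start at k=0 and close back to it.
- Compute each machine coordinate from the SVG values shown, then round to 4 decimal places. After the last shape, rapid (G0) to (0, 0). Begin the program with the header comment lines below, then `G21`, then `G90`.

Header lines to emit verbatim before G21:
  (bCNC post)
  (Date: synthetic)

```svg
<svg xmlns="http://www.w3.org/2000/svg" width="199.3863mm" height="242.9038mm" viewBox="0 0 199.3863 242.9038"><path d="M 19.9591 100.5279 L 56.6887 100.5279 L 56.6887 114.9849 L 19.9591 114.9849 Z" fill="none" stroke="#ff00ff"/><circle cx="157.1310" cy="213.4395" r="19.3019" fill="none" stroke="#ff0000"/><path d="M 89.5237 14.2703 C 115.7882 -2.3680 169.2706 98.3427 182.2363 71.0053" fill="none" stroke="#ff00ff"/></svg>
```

(bCNC post)
(Date: synthetic)
G21
G90
G0 X19.9591 Y142.3759
M3 S878
G01 X56.6887 Y142.3759 F1260
G01 X56.6887 Y127.9189
G01 X19.9591 Y127.9189
G01 X19.9591 Y142.3759
M5
G0 X176.4329 Y29.4643
M3 S328
G01 X172.7466 Y40.8097 F3119
G01 X163.0956 Y47.8215
G01 X151.1664 Y47.8215
G01 X141.5154 Y40.8097
G01 X137.8291 Y29.4643
G01 X141.5154 Y18.1189
G01 X151.1664 Y11.1071
G01 X163.0956 Y11.1071
G01 X172.7466 Y18.1189
G01 X176.4329 Y29.4643
M5
G0 X89.5237 Y228.6335
M3 S878
G01 X108.0067 Y226.4978 F1260
G01 X129.7707 Y207.9774
G01 X151.5645 Y184.8513
G01 X170.1368 Y168.8987
G01 X182.2363 Y171.8985
M5
G0 X0.0000 Y0.0000

1 u = 1 mm; y_m = 242.9038 − y.

[1] `<path>` rectangle, #ff00ff→cut S878 F1260: (19.9591,142.3759) → (56.6887,142.3759) → (56.6887,127.9189) → (19.9591,127.9189) → (19.9591,142.3759) (closed)

[2] `<circle>` circle, #ff0000→engrave S328 F3119: (176.4329,29.4643) → (172.7466,40.8097) → (163.0956,47.8215) → (151.1664,47.8215) → (141.5154,40.8097) → (137.8291,29.4643) → (141.5154,18.1189) → (151.1664,11.1071) → (163.0956,11.1071) → (172.7466,18.1189) → (176.4329,29.4643) (closed)

[3] `<path>` cubic bezier, #ff00ff→cut S878 F1260: (89.5237,228.6335) → (108.0067,226.4978) → (129.7707,207.9774) → (151.5645,184.8513) → (170.1368,168.8987) → (182.2363,171.8985)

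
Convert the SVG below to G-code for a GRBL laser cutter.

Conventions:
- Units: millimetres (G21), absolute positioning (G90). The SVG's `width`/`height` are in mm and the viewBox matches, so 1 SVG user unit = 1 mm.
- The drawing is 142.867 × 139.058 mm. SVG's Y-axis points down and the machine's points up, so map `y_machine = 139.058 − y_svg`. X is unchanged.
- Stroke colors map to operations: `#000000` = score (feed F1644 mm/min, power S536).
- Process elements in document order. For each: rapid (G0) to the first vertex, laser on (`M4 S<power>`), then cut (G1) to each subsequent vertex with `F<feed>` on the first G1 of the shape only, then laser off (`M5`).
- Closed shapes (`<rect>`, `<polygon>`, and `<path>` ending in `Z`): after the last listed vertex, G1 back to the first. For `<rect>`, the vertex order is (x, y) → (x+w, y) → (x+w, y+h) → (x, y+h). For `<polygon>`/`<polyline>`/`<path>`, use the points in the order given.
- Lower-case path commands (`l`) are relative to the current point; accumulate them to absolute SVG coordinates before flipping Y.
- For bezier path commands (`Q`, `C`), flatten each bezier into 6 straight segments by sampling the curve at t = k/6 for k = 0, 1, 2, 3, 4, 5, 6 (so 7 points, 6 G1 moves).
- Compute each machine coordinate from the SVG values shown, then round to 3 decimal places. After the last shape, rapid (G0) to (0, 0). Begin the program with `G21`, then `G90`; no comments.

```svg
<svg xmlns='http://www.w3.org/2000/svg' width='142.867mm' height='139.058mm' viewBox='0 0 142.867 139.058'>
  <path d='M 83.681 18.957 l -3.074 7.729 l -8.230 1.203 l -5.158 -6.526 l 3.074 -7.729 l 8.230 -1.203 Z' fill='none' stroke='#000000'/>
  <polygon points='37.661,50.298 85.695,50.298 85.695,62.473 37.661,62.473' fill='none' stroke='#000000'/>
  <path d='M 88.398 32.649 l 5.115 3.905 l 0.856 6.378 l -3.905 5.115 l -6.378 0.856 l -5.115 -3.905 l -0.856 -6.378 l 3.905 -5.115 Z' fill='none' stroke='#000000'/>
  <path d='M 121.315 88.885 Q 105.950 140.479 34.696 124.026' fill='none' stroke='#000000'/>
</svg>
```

viewBox `0 0 142.867 139.058` with mm width/height → 1 unit = 1 mm. Flip: y_m = 139.058 − y_svg.

**Shape 1** — `<path>` regular polygon, stroke `#000000` → score (S536, F1644). Machine vertices: (83.681,120.101) → (80.607,112.372) → (72.377,111.169) → (67.219,117.695) → (70.293,125.424) → (78.523,126.627) → (83.681,120.101). Closed: final G1 returns to the first vertex.

**Shape 2** — `<polygon>` rectangle, stroke `#000000` → score (S536, F1644). Machine vertices: (37.661,88.760) → (85.695,88.760) → (85.695,76.585) → (37.661,76.585) → (37.661,88.760). Closed: final G1 returns to the first vertex.

**Shape 3** — `<path>` regular polygon, stroke `#000000` → score (S536, F1644). Machine vertices: (88.398,106.409) → (93.513,102.504) → (94.369,96.126) → (90.464,91.011) → (84.086,90.155) → (78.971,94.060) → (78.115,100.438) → (82.020,105.553) → (88.398,106.409). Closed: final G1 returns to the first vertex.

**Shape 4** — `<path>` quadratic bezier, stroke `#000000` → score (S536, F1644). Control points (SVG): P0=(121.315,88.885), P1=(105.950,140.479), P2=(34.696,124.026); sampled at t=k/6. Machine vertices: (121.315,50.173) → (114.641,34.865) → (104.862,23.338) → (91.978,15.591) → (75.989,11.624) → (56.895,11.438) → (34.696,15.032). Open path.

G21
G90
G0 X83.681 Y120.101
M4 S536
G1 X80.607 Y112.372 F1644
G1 X72.377 Y111.169
G1 X67.219 Y117.695
G1 X70.293 Y125.424
G1 X78.523 Y126.627
G1 X83.681 Y120.101
M5
G0 X37.661 Y88.760
M4 S536
G1 X85.695 Y88.760 F1644
G1 X85.695 Y76.585
G1 X37.661 Y76.585
G1 X37.661 Y88.760
M5
G0 X88.398 Y106.409
M4 S536
G1 X93.513 Y102.504 F1644
G1 X94.369 Y96.126
G1 X90.464 Y91.011
G1 X84.086 Y90.155
G1 X78.971 Y94.060
G1 X78.115 Y100.438
G1 X82.020 Y105.553
G1 X88.398 Y106.409
M5
G0 X121.315 Y50.173
M4 S536
G1 X114.641 Y34.865 F1644
G1 X104.862 Y23.338
G1 X91.978 Y15.591
G1 X75.989 Y11.624
G1 X56.895 Y11.438
G1 X34.696 Y15.032
M5
G0 X0.000 Y0.000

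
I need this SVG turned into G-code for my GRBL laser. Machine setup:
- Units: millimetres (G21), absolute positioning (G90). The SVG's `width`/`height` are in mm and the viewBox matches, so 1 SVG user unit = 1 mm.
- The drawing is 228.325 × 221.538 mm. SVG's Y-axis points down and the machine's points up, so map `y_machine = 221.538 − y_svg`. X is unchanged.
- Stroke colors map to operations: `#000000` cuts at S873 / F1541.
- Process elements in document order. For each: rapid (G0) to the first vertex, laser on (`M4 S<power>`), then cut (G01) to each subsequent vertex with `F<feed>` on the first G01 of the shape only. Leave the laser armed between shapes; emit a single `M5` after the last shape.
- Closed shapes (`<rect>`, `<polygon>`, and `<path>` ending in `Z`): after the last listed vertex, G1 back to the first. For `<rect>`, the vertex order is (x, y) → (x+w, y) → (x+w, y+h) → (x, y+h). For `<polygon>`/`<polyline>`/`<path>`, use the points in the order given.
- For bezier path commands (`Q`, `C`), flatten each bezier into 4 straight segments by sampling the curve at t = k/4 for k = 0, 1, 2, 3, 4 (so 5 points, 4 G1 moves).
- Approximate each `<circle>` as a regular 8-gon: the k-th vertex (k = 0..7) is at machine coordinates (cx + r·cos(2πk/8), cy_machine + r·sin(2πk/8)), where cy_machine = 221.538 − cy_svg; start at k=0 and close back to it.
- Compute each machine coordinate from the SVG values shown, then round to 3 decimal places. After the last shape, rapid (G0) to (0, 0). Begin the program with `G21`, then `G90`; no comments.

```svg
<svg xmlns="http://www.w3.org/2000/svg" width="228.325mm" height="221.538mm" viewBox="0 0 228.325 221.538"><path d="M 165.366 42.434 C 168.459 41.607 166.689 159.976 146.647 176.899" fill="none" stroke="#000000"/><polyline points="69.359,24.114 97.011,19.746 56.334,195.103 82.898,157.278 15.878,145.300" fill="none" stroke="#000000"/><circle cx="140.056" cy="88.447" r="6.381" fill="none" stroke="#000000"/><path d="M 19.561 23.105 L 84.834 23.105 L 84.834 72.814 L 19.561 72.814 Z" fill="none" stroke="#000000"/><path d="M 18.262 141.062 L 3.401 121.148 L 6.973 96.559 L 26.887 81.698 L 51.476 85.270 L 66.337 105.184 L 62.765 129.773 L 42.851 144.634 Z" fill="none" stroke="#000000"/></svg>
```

G21
G90
G0 X165.366 Y179.104
M4 S873
G01 X166.564 Y160.823 F1541
G01 X164.682 Y118.528
G01 X158.462 Y72.905
G01 X146.647 Y44.639
G0 X69.359 Y197.424
M4 S873
G01 X97.011 Y201.792 F1541
G01 X56.334 Y26.435
G01 X82.898 Y64.260
G01 X15.878 Y76.238
G0 X146.437 Y133.091
M4 S873
G01 X144.568 Y137.603 F1541
G01 X140.056 Y139.472
G01 X135.544 Y137.603
G01 X133.675 Y133.091
G01 X135.544 Y128.579
G01 X140.056 Y126.710
G01 X144.568 Y128.579
G01 X146.437 Y133.091
G0 X19.561 Y198.433
M4 S873
G01 X84.834 Y198.433 F1541
G01 X84.834 Y148.724
G01 X19.561 Y148.724
G01 X19.561 Y198.433
G0 X18.262 Y80.476
M4 S873
G01 X3.401 Y100.390 F1541
G01 X6.973 Y124.979
G01 X26.887 Y139.840
G01 X51.476 Y136.268
G01 X66.337 Y116.354
G01 X62.765 Y91.765
G01 X42.851 Y76.904
G01 X18.262 Y80.476
M5
G0 X0.000 Y0.000

Since the viewBox matches the mm dimensions, user units are millimetres directly. The only transform is the Y-flip y_m = 221.538 − y_svg.

Shape 1 is a cubic bezier drawn with `<path>`. Its stroke #000000 means cut at S873, F1541. After flipping Y the toolpath is (165.366,179.104) → (166.564,160.823) → (164.682,118.528) → (158.462,72.905) → (146.647,44.639).

Shape 2 is a open polyline drawn with `<polyline>`. Its stroke #000000 means cut at S873, F1541. After flipping Y the toolpath is (69.359,197.424) → (97.011,201.792) → (56.334,26.435) → (82.898,64.260) → (15.878,76.238).

Shape 3 is a circle drawn with `<circle>`. Its stroke #000000 means cut at S873, F1541. After flipping Y the toolpath is (146.437,133.091) → (144.568,137.603) → (140.056,139.472) → (135.544,137.603) → (133.675,133.091) → (135.544,128.579) → (140.056,126.710) → (144.568,128.579) → (146.437,133.091), returning to the start.

Shape 4 is a rectangle drawn with `<path>`. Its stroke #000000 means cut at S873, F1541. After flipping Y the toolpath is (19.561,198.433) → (84.834,198.433) → (84.834,148.724) → (19.561,148.724) → (19.561,198.433), returning to the start.

Shape 5 is a regular polygon drawn with `<path>`. Its stroke #000000 means cut at S873, F1541. After flipping Y the toolpath is (18.262,80.476) → (3.401,100.390) → (6.973,124.979) → (26.887,139.840) → (51.476,136.268) → (66.337,116.354) → (62.765,91.765) → (42.851,76.904) → (18.262,80.476), returning to the start.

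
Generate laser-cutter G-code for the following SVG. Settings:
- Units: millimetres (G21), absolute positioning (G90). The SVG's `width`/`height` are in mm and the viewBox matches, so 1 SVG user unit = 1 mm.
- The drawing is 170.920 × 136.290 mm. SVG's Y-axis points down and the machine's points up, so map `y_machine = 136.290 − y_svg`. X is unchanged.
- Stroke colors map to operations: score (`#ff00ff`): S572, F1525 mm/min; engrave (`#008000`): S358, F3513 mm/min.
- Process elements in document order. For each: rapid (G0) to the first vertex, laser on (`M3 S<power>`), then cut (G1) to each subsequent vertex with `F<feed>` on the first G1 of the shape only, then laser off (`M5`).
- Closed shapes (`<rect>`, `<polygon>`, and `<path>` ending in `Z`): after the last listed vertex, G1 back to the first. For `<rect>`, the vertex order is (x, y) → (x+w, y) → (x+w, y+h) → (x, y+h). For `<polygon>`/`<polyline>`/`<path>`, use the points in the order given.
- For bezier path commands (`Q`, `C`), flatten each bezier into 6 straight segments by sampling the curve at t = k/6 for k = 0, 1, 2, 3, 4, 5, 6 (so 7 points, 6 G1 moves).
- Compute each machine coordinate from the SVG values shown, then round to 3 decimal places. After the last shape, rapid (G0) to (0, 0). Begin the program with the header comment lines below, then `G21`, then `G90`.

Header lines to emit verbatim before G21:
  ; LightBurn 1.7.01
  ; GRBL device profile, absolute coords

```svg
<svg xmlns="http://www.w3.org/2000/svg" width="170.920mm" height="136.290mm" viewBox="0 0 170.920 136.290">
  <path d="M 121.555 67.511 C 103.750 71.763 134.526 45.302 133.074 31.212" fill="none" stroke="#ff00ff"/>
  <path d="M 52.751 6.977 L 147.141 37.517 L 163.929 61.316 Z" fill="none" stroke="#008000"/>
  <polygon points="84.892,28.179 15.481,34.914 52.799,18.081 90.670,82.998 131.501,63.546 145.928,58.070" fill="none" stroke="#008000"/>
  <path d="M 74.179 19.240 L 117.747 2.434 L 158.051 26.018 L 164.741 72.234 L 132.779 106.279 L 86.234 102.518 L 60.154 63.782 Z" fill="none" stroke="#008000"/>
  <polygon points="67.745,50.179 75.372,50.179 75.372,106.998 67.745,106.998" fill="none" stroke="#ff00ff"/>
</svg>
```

Since the viewBox matches the mm dimensions, user units are millimetres directly. The only transform is the Y-flip y_m = 136.290 − y_svg.

Shape 1 is a cubic bezier drawn with `<path>`. Its stroke #ff00ff means score at S572, F1525. After flipping Y the toolpath is (121.555,68.779) → (116.327,69.013) → (116.951,73.169) → (121.182,80.050) → (126.776,88.460) → (131.488,97.202) → (133.074,105.078).

Shape 2 is a closed polygon drawn with `<path>`. Its stroke #008000 means engrave at S358, F3513. After flipping Y the toolpath is (52.751,129.313) → (147.141,98.773) → (163.929,74.974) → (52.751,129.313), returning to the start.

Shape 3 is a closed polygon drawn with `<polygon>`. Its stroke #008000 means engrave at S358, F3513. After flipping Y the toolpath is (84.892,108.111) → (15.481,101.376) → (52.799,118.209) → (90.670,53.292) → (131.501,72.744) → (145.928,78.220) → (84.892,108.111), returning to the start.

Shape 4 is a regular polygon drawn with `<path>`. Its stroke #008000 means engrave at S358, F3513. After flipping Y the toolpath is (74.179,117.050) → (117.747,133.856) → (158.051,110.272) → (164.741,64.056) → (132.779,30.011) → (86.234,33.772) → (60.154,72.508) → (74.179,117.050), returning to the start.

Shape 5 is a rectangle drawn with `<polygon>`. Its stroke #ff00ff means score at S572, F1525. After flipping Y the toolpath is (67.745,86.111) → (75.372,86.111) → (75.372,29.292) → (67.745,29.292) → (67.745,86.111), returning to the start.

; LightBurn 1.7.01
; GRBL device profile, absolute coords
G21
G90
G0 X121.555 Y68.779
M3 S572
G1 X116.327 Y69.013 F1525
G1 X116.951 Y73.169
G1 X121.182 Y80.050
G1 X126.776 Y88.460
G1 X131.488 Y97.202
G1 X133.074 Y105.078
M5
G0 X52.751 Y129.313
M3 S358
G1 X147.141 Y98.773 F3513
G1 X163.929 Y74.974
G1 X52.751 Y129.313
M5
G0 X84.892 Y108.111
M3 S358
G1 X15.481 Y101.376 F3513
G1 X52.799 Y118.209
G1 X90.670 Y53.292
G1 X131.501 Y72.744
G1 X145.928 Y78.220
G1 X84.892 Y108.111
M5
G0 X74.179 Y117.050
M3 S358
G1 X117.747 Y133.856 F3513
G1 X158.051 Y110.272
G1 X164.741 Y64.056
G1 X132.779 Y30.011
G1 X86.234 Y33.772
G1 X60.154 Y72.508
G1 X74.179 Y117.050
M5
G0 X67.745 Y86.111
M3 S572
G1 X75.372 Y86.111 F1525
G1 X75.372 Y29.292
G1 X67.745 Y29.292
G1 X67.745 Y86.111
M5
G0 X0.000 Y0.000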